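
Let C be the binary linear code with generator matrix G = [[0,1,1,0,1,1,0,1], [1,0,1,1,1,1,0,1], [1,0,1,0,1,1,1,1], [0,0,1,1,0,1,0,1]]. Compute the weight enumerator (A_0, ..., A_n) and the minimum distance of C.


Weight distribution: A_0 = 1, A_2 = 2, A_3 = 4, A_4 = 3, A_5 = 2, A_6 = 2, A_7 = 2. Minimum distance d = 2.

Enumerate all 2^4 = 16 messages m ∈ F_2^4.
For each, compute codeword c = mG in F_2^8, then tally its weight.
  m = 0000 → c = 00000000, weight = 0.
  m = 1000 → c = 01101101, weight = 5.
  m = 0100 → c = 10111101, weight = 6.
  m = 1100 → c = 11010000, weight = 3.
  m = 0010 → c = 10101111, weight = 6.
  m = 1010 → c = 11000010, weight = 3.
  m = 0110 → c = 00010010, weight = 2.
  m = 1110 → c = 01111111, weight = 7.
  m = 0001 → c = 00110101, weight = 4.
  m = 1001 → c = 01011000, weight = 3.
  m = 0101 → c = 10001000, weight = 2.
  m = 1101 → c = 11100101, weight = 5.
  m = 0011 → c = 10011010, weight = 4.
  m = 1011 → c = 11110111, weight = 7.
  m = 0111 → c = 00100111, weight = 4.
  m = 1111 → c = 01001010, weight = 3.
Tally weights:
  weight 0: 1 codewords.
  weight 2: 2 codewords.
  weight 3: 4 codewords.
  weight 4: 3 codewords.
  weight 5: 2 codewords.
  weight 6: 2 codewords.
  weight 7: 2 codewords.
Minimum distance d = smallest w > 0 with A_w > 0 = 2.
Sanity: Σ A_w = 16 = 2^4 = 16 ✓.


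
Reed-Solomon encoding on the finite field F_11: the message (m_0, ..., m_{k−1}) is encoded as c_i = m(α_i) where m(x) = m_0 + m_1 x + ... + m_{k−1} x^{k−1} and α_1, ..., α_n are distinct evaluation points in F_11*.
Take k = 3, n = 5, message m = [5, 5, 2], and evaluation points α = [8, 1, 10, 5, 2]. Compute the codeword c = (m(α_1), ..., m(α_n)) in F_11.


c = [8, 1, 2, 3, 1]

Message polynomial: m(x) = 5 + 5·x + 2·x^2 (mod 11).
For each evaluation point α_i, compute m(α_i) mod 11:
  α_1 = 8: Horner steps 2 → 10 → 8, so m(8) = 8.
  α_2 = 1: Horner steps 2 → 7 → 1, so m(1) = 1.
  α_3 = 10: Horner steps 2 → 3 → 2, so m(10) = 2.
  α_4 = 5: Horner steps 2 → 4 → 3, so m(5) = 3.
  α_5 = 2: Horner steps 2 → 9 → 1, so m(2) = 1.
Codeword c = [8, 1, 2, 3, 1] ∈ F_11^5.


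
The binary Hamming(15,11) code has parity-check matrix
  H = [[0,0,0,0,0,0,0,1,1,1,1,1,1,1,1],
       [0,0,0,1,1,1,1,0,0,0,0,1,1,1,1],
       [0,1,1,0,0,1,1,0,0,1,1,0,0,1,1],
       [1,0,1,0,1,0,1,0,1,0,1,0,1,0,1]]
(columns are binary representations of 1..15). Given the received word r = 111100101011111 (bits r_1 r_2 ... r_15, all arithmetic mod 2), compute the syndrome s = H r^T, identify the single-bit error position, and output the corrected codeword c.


s = (0, 0, 0, 1)^T, error position = 1, corrected codeword c = 011100101011111

Compute s = H r^T mod 2 one row at a time:
  s_1 = 0 + 1 + 0 + 1 + 1 + 1 + 1 + 1 = 6 ≡ 0 (mod 2).
  s_2 = 1 + 0 + 0 + 1 + 1 + 1 + 1 + 1 = 6 ≡ 0 (mod 2).
  s_3 = 1 + 1 + 0 + 1 + 0 + 1 + 1 + 1 = 6 ≡ 0 (mod 2).
  s_4 = 1 + 1 + 0 + 1 + 1 + 1 + 1 + 1 = 7 ≡ 1 (mod 2).
s = (0, 0, 0, 1)^T — this equals column 1 of H (binary 0001), so error is at position 1.
Correct: flip bit 1 of r = 111100101011111 to get c = 011100101011111.


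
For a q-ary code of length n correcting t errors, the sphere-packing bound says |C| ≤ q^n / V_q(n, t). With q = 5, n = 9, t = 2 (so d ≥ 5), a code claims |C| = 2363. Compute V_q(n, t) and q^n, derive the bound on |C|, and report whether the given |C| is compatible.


V_q(n, t) = 613, q^n = 1953125, Hamming bound = 3186, |C| = 2363 ≤ bound (satisfied).

Step 1: Compute V_q(n, t) = Σ_{j=0}^2 C(n, j) (q−1)^j.
  j = 0: C(9,0)·(4)^0 = 1·1 = 1.
  j = 1: C(9,1)·(4)^1 = 9·4 = 36.
  j = 2: C(9,2)·(4)^2 = 36·16 = 576.
  V_q(n, t) = 1 + 36 + 576 = 613.
Step 2: q^n = 5^9 = 1953125.
Step 3: Hamming bound ⌊q^n / V_q(n,t)⌋ = ⌊1953125/613⌋ = 3186.
Step 4: Compare |C| = 2363 to 3186: satisfied.
The claimed |C| lies below the Hamming bound.


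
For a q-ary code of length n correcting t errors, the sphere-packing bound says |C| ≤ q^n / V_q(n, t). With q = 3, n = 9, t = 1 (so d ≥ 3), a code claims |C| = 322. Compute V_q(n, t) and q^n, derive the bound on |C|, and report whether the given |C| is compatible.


V_q(n, t) = 19, q^n = 19683, Hamming bound = 1035, |C| = 322 ≤ bound (satisfied).

Step 1: Compute V_q(n, t) = Σ_{j=0}^1 C(n, j) (q−1)^j.
  j = 0: C(9,0)·(2)^0 = 1·1 = 1.
  j = 1: C(9,1)·(2)^1 = 9·2 = 18.
  V_q(n, t) = 1 + 18 = 19.
Step 2: q^n = 3^9 = 19683.
Step 3: Hamming bound ⌊q^n / V_q(n,t)⌋ = ⌊19683/19⌋ = 1035.
Step 4: Compare |C| = 322 to 1035: satisfied.
The claimed |C| lies below the Hamming bound.


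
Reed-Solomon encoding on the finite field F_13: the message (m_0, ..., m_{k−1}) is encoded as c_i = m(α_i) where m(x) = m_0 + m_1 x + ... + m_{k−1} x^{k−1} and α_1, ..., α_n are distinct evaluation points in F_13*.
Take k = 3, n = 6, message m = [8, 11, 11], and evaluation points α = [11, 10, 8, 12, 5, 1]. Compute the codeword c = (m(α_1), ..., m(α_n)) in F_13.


c = [4, 9, 7, 8, 0, 4]

Message polynomial: m(x) = 8 + 11·x + 11·x^2 (mod 13).
For each evaluation point α_i, compute m(α_i) mod 13:
  α_1 = 11: Horner steps 11 → 2 → 4, so m(11) = 4.
  α_2 = 10: Horner steps 11 → 4 → 9, so m(10) = 9.
  α_3 = 8: Horner steps 11 → 8 → 7, so m(8) = 7.
  α_4 = 12: Horner steps 11 → 0 → 8, so m(12) = 8.
  α_5 = 5: Horner steps 11 → 1 → 0, so m(5) = 0.
  α_6 = 1: Horner steps 11 → 9 → 4, so m(1) = 4.
Codeword c = [4, 9, 7, 8, 0, 4] ∈ F_13^6.


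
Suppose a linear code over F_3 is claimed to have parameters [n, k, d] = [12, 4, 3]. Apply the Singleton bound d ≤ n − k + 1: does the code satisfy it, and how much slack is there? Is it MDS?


Singleton RHS = n − k + 1 = 9, slack = 6, bound satisfied, not MDS.

Singleton bound: d ≤ n − k + 1.
Here n = 12, k = 4, so n − k + 1 = 9.
Given d = 3, check d ≤ 9: YES.
Slack = (n − k + 1) − d = 6.
The code is NOT MDS (slack = 6 > 0).
Description: the claimed parameters are [12, 4, 3]_3; such a code would be non-MDS.


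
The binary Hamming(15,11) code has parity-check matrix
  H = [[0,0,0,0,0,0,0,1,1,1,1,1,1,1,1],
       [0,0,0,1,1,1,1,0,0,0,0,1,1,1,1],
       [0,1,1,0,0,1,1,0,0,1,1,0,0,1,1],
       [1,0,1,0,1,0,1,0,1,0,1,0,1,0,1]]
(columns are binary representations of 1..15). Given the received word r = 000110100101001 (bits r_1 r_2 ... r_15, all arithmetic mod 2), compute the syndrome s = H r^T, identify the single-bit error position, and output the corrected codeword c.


s = (1, 1, 1, 1)^T, error position = 15, corrected codeword c = 000110100101000

Compute s = H r^T mod 2 one row at a time:
  s_1 = 0 + 0 + 1 + 0 + 1 + 0 + 0 + 1 = 3 ≡ 1 (mod 2).
  s_2 = 1 + 1 + 0 + 1 + 1 + 0 + 0 + 1 = 5 ≡ 1 (mod 2).
  s_3 = 0 + 0 + 0 + 1 + 1 + 0 + 0 + 1 = 3 ≡ 1 (mod 2).
  s_4 = 0 + 0 + 1 + 1 + 0 + 0 + 0 + 1 = 3 ≡ 1 (mod 2).
s = (1, 1, 1, 1)^T — this equals column 15 of H (binary 1111), so error is at position 15.
Correct: flip bit 15 of r = 000110100101001 to get c = 000110100101000.


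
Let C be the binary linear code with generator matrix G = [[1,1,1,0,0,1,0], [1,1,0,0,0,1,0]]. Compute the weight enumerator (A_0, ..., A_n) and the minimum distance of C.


Weight distribution: A_0 = 1, A_1 = 1, A_3 = 1, A_4 = 1. Minimum distance d = 1.

Enumerate all 2^2 = 4 messages m ∈ F_2^2.
For each, compute codeword c = mG in F_2^7, then tally its weight.
  m = 00 → c = 0000000, weight = 0.
  m = 10 → c = 1110010, weight = 4.
  m = 01 → c = 1100010, weight = 3.
  m = 11 → c = 0010000, weight = 1.
Tally weights:
  weight 0: 1 codewords.
  weight 1: 1 codewords.
  weight 3: 1 codewords.
  weight 4: 1 codewords.
Minimum distance d = smallest w > 0 with A_w > 0 = 1.
Sanity: Σ A_w = 4 = 2^2 = 4 ✓.


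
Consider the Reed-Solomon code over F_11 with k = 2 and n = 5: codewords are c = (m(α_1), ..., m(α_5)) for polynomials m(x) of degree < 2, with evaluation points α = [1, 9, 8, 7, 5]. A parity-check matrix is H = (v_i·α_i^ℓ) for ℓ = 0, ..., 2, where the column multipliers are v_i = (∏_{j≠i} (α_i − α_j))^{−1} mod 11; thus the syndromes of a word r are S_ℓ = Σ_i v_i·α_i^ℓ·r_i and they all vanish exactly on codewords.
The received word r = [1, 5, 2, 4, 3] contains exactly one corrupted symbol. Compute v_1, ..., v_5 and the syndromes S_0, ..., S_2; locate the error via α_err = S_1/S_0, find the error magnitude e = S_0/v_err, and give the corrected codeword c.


S = (3, 2, 5), error at position 3, error magnitude e = 3, c = [1, 5, 10, 4, 3].

Step 1: column multipliers v_i = (∏_{j≠i}(α_i − α_j))^{−1} mod 11.
  i = 1 (α = 1): (1−9)(1−8)(1−7)(1−5) = (−8)·(−7)·(−6)·(−4) = 1344 ≡ 2, so v_1 = 2^{−1} = 6 (mod 11).
  i = 2 (α = 9): (9−1)(9−8)(9−7)(9−5) = 8·1·2·4 = 64 ≡ 9, so v_2 = 9^{−1} = 5 (mod 11).
  i = 3 (α = 8): (8−1)(8−9)(8−7)(8−5) = 7·(−1)·1·3 = −21 ≡ 1, so v_3 = 1^{−1} = 1 (mod 11).
  i = 4 (α = 7): (7−1)(7−9)(7−8)(7−5) = 6·(−2)·(−1)·2 = 24 ≡ 2, so v_4 = 2^{−1} = 6 (mod 11).
  i = 5 (α = 5): (5−1)(5−9)(5−8)(5−7) = 4·(−4)·(−3)·(−2) = −96 ≡ 3, so v_5 = 3^{−1} = 4 (mod 11).
  v = [6, 5, 1, 6, 4].
Step 2: syndromes of r = [1, 5, 2, 4, 3] (all sums mod 11).
  S_0 = Σ v_i r_i = 6·1 + 5·5 + 1·2 + 6·4 + 4·3 = 69 ≡ 3.
  S_1 = Σ v_i α_i r_i = 6·1·1 + 5·9·5 + 1·8·2 + 6·7·4 + 4·5·3 = 475 ≡ 2.
  α_i^2 mod 11 = [1, 4, 9, 5, 3].
  S_2 = Σ v_i α_i^2 r_i = 6·1·1 + 5·4·5 + 1·9·2 + 6·5·4 + 4·3·3 = 280 ≡ 5.
  S = (3, 2, 5) ≠ 0, so r is not a codeword (an error is present).
Step 3: locate the error. For a single error e at position i, S_ℓ = v_i·e·α_i^ℓ, so α_err = S_1/S_0.
  S_0^{−1} = 3^{−1} = 4 (mod 11), so α_err = 2·4 = 8 ≡ 8 = α_3. Error position i = 3.
  Consistency check: S_2/S_1 = 5·6 = 30 ≡ 8 = α_err ✓ (single-error assumption holds).
Step 4: error magnitude e = S_0/v_3 = S_0·∏_{j≠3}(α_3 − α_j) = 3·1 = 3 ≡ 3 (mod 11).
Step 5: correct position 3: c_3 = r_3 − e = 2 − 3 ≡ 10 (mod 11). Hence c = [1, 5, 10, 4, 3].
  Check: interpolating c through the α_i gives m(x) = 6 + 6·x (degree < 2) with m(α_i) = c_i for every i, so c is indeed a codeword.


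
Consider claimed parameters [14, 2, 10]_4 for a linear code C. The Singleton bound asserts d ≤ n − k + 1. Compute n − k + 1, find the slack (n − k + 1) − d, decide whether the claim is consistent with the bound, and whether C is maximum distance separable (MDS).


Singleton RHS = n − k + 1 = 13, slack = 3, bound satisfied, not MDS.

Singleton bound: d ≤ n − k + 1.
Here n = 14, k = 2, so n − k + 1 = 13.
Given d = 10, check d ≤ 13: YES.
Slack = (n − k + 1) − d = 3.
The code is NOT MDS (slack = 3 > 0).
Description: the claimed parameters are [14, 2, 10]_4; such a code would be non-MDS.


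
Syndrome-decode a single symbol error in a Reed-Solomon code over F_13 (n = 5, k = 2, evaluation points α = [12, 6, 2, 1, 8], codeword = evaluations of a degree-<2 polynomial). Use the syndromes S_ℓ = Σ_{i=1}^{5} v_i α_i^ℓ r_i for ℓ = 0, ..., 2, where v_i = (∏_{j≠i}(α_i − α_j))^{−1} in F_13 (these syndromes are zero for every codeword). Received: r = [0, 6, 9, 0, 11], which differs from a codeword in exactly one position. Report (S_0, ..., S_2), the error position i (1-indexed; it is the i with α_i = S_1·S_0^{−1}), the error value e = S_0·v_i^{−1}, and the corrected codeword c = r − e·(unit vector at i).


S = (5, 8, 5), error at position 1, error magnitude e = 5, c = [8, 6, 9, 0, 11].

Step 1: column multipliers v_i = (∏_{j≠i}(α_i − α_j))^{−1} mod 13.
  i = 1 (α = 12): (12−6)(12−2)(12−1)(12−8) = 6·10·11·4 = 2640 ≡ 1, so v_1 = 1^{−1} = 1 (mod 13).
  i = 2 (α = 6): (6−12)(6−2)(6−1)(6−8) = (−6)·4·5·(−2) = 240 ≡ 6, so v_2 = 6^{−1} = 11 (mod 13).
  i = 3 (α = 2): (2−12)(2−6)(2−1)(2−8) = (−10)·(−4)·1·(−6) = −240 ≡ 7, so v_3 = 7^{−1} = 2 (mod 13).
  i = 4 (α = 1): (1−12)(1−6)(1−2)(1−8) = (−11)·(−5)·(−1)·(−7) = 385 ≡ 8, so v_4 = 8^{−1} = 5 (mod 13).
  i = 5 (α = 8): (8−12)(8−6)(8−2)(8−1) = (−4)·2·6·7 = −336 ≡ 2, so v_5 = 2^{−1} = 7 (mod 13).
  v = [1, 11, 2, 5, 7].
Step 2: syndromes of r = [0, 6, 9, 0, 11] (all sums mod 13).
  S_0 = Σ v_i r_i = 1·0 + 11·6 + 2·9 + 5·0 + 7·11 = 161 ≡ 5.
  S_1 = Σ v_i α_i r_i = 1·12·0 + 11·6·6 + 2·2·9 + 5·1·0 + 7·8·11 = 1048 ≡ 8.
  α_i^2 mod 13 = [1, 10, 4, 1, 12].
  S_2 = Σ v_i α_i^2 r_i = 1·1·0 + 11·10·6 + 2·4·9 + 5·1·0 + 7·12·11 = 1656 ≡ 5.
  S = (5, 8, 5) ≠ 0, so r is not a codeword (an error is present).
Step 3: locate the error. For a single error e at position i, S_ℓ = v_i·e·α_i^ℓ, so α_err = S_1/S_0.
  S_0^{−1} = 5^{−1} = 8 (mod 13), so α_err = 8·8 = 64 ≡ 12 = α_1. Error position i = 1.
  Consistency check: S_2/S_1 = 5·5 = 25 ≡ 12 = α_err ✓ (single-error assumption holds).
Step 4: error magnitude e = S_0/v_1 = S_0·∏_{j≠1}(α_1 − α_j) = 5·1 = 5 ≡ 5 (mod 13).
Step 5: correct position 1: c_1 = r_1 − e = 0 − 5 ≡ 8 (mod 13). Hence c = [8, 6, 9, 0, 11].
  Check: interpolating c through the α_i gives m(x) = 4 + 9·x (degree < 2) with m(α_i) = c_i for every i, so c is indeed a codeword.


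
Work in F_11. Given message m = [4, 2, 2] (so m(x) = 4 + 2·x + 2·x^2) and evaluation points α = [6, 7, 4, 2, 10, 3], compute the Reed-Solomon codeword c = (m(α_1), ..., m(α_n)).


c = [0, 6, 0, 5, 4, 6]

Message polynomial: m(x) = 4 + 2·x + 2·x^2 (mod 11).
For each evaluation point α_i, compute m(α_i) mod 11:
  α_1 = 6: Horner steps 2 → 3 → 0, so m(6) = 0.
  α_2 = 7: Horner steps 2 → 5 → 6, so m(7) = 6.
  α_3 = 4: Horner steps 2 → 10 → 0, so m(4) = 0.
  α_4 = 2: Horner steps 2 → 6 → 5, so m(2) = 5.
  α_5 = 10: Horner steps 2 → 0 → 4, so m(10) = 4.
  α_6 = 3: Horner steps 2 → 8 → 6, so m(3) = 6.
Codeword c = [0, 6, 0, 5, 4, 6] ∈ F_11^6.


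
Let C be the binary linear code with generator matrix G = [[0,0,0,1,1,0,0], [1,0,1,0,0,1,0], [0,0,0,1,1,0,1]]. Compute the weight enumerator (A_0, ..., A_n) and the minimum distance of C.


Weight distribution: A_0 = 1, A_1 = 1, A_2 = 1, A_3 = 2, A_4 = 1, A_5 = 1, A_6 = 1. Minimum distance d = 1.

Enumerate all 2^3 = 8 messages m ∈ F_2^3.
For each, compute codeword c = mG in F_2^7, then tally its weight.
  m = 000 → c = 0000000, weight = 0.
  m = 100 → c = 0001100, weight = 2.
  m = 010 → c = 1010010, weight = 3.
  m = 110 → c = 1011110, weight = 5.
  m = 001 → c = 0001101, weight = 3.
  m = 101 → c = 0000001, weight = 1.
  m = 011 → c = 1011111, weight = 6.
  m = 111 → c = 1010011, weight = 4.
Tally weights:
  weight 0: 1 codewords.
  weight 1: 1 codewords.
  weight 2: 1 codewords.
  weight 3: 2 codewords.
  weight 4: 1 codewords.
  weight 5: 1 codewords.
  weight 6: 1 codewords.
Minimum distance d = smallest w > 0 with A_w > 0 = 1.
Sanity: Σ A_w = 8 = 2^3 = 8 ✓.


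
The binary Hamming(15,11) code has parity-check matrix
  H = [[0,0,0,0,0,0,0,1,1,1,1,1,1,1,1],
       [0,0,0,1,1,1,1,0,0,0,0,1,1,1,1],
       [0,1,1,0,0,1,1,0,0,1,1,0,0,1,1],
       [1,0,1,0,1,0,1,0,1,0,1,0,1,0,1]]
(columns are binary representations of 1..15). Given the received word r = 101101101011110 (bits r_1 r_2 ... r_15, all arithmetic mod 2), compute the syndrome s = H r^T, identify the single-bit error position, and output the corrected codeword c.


s = (1, 0, 1, 0)^T, error position = 10, corrected codeword c = 101101101111110

Compute s = H r^T mod 2 one row at a time:
  s_1 = 0 + 1 + 0 + 1 + 1 + 1 + 1 + 0 = 5 ≡ 1 (mod 2).
  s_2 = 1 + 0 + 1 + 1 + 1 + 1 + 1 + 0 = 6 ≡ 0 (mod 2).
  s_3 = 0 + 1 + 1 + 1 + 0 + 1 + 1 + 0 = 5 ≡ 1 (mod 2).
  s_4 = 1 + 1 + 0 + 1 + 1 + 1 + 1 + 0 = 6 ≡ 0 (mod 2).
s = (1, 0, 1, 0)^T — this equals column 10 of H (binary 1010), so error is at position 10.
Correct: flip bit 10 of r = 101101101011110 to get c = 101101101111110.


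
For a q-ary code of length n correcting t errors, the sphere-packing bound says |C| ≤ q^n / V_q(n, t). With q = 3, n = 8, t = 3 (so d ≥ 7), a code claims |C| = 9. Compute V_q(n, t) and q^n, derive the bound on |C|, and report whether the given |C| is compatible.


V_q(n, t) = 577, q^n = 6561, Hamming bound = 11, |C| = 9 ≤ bound (satisfied).

Step 1: Compute V_q(n, t) = Σ_{j=0}^3 C(n, j) (q−1)^j.
  j = 0: C(8,0)·(2)^0 = 1·1 = 1.
  j = 1: C(8,1)·(2)^1 = 8·2 = 16.
  j = 2: C(8,2)·(2)^2 = 28·4 = 112.
  j = 3: C(8,3)·(2)^3 = 56·8 = 448.
  V_q(n, t) = 1 + 16 + 112 + 448 = 577.
Step 2: q^n = 3^8 = 6561.
Step 3: Hamming bound ⌊q^n / V_q(n,t)⌋ = ⌊6561/577⌋ = 11.
Step 4: Compare |C| = 9 to 11: satisfied.
The claimed |C| lies below the Hamming bound.


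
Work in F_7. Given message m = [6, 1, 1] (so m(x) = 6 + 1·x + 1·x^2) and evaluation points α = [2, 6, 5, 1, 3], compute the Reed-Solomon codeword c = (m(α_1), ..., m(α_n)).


c = [5, 6, 1, 1, 4]

Message polynomial: m(x) = 6 + 1·x + 1·x^2 (mod 7).
For each evaluation point α_i, compute m(α_i) mod 7:
  α_1 = 2: Horner steps 1 → 3 → 5, so m(2) = 5.
  α_2 = 6: Horner steps 1 → 0 → 6, so m(6) = 6.
  α_3 = 5: Horner steps 1 → 6 → 1, so m(5) = 1.
  α_4 = 1: Horner steps 1 → 2 → 1, so m(1) = 1.
  α_5 = 3: Horner steps 1 → 4 → 4, so m(3) = 4.
Codeword c = [5, 6, 1, 1, 4] ∈ F_7^5.


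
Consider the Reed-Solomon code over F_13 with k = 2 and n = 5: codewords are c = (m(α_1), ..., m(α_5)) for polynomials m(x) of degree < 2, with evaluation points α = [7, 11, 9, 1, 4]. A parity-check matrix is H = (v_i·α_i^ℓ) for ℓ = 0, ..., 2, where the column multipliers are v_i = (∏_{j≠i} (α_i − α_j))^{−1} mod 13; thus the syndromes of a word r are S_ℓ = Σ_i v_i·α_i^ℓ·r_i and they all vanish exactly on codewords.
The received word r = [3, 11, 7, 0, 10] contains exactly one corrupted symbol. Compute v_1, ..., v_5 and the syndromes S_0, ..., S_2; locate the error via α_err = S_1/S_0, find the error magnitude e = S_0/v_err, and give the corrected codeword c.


S = (10, 10, 10), error at position 4, error magnitude e = 9, c = [3, 11, 7, 4, 10].

Step 1: column multipliers v_i = (∏_{j≠i}(α_i − α_j))^{−1} mod 13.
  i = 1 (α = 7): (7−11)(7−9)(7−1)(7−4) = (−4)·(−2)·6·3 = 144 ≡ 1, so v_1 = 1^{−1} = 1 (mod 13).
  i = 2 (α = 11): (11−7)(11−9)(11−1)(11−4) = 4·2·10·7 = 560 ≡ 1, so v_2 = 1^{−1} = 1 (mod 13).
  i = 3 (α = 9): (9−7)(9−11)(9−1)(9−4) = 2·(−2)·8·5 = −160 ≡ 9, so v_3 = 9^{−1} = 3 (mod 13).
  i = 4 (α = 1): (1−7)(1−11)(1−9)(1−4) = (−6)·(−10)·(−8)·(−3) = 1440 ≡ 10, so v_4 = 10^{−1} = 4 (mod 13).
  i = 5 (α = 4): (4−7)(4−11)(4−9)(4−1) = (−3)·(−7)·(−5)·3 = −315 ≡ 10, so v_5 = 10^{−1} = 4 (mod 13).
  v = [1, 1, 3, 4, 4].
Step 2: syndromes of r = [3, 11, 7, 0, 10] (all sums mod 13).
  S_0 = Σ v_i r_i = 1·3 + 1·11 + 3·7 + 4·0 + 4·10 = 75 ≡ 10.
  S_1 = Σ v_i α_i r_i = 1·7·3 + 1·11·11 + 3·9·7 + 4·1·0 + 4·4·10 = 491 ≡ 10.
  α_i^2 mod 13 = [10, 4, 3, 1, 3].
  S_2 = Σ v_i α_i^2 r_i = 1·10·3 + 1·4·11 + 3·3·7 + 4·1·0 + 4·3·10 = 257 ≡ 10.
  S = (10, 10, 10) ≠ 0, so r is not a codeword (an error is present).
Step 3: locate the error. For a single error e at position i, S_ℓ = v_i·e·α_i^ℓ, so α_err = S_1/S_0.
  S_0^{−1} = 10^{−1} = 4 (mod 13), so α_err = 10·4 = 40 ≡ 1 = α_4. Error position i = 4.
  Consistency check: S_2/S_1 = 10·4 = 40 ≡ 1 = α_err ✓ (single-error assumption holds).
Step 4: error magnitude e = S_0/v_4 = S_0·∏_{j≠4}(α_4 − α_j) = 10·10 = 100 ≡ 9 (mod 13).
Step 5: correct position 4: c_4 = r_4 − e = 0 − 9 ≡ 4 (mod 13). Hence c = [3, 11, 7, 4, 10].
  Check: interpolating c through the α_i gives m(x) = 2 + 2·x (degree < 2) with m(α_i) = c_i for every i, so c is indeed a codeword.


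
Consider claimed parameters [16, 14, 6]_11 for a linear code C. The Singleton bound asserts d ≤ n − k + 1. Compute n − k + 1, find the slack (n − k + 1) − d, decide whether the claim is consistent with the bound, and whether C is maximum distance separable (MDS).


Singleton RHS = n − k + 1 = 3, slack = -3, bound violated (no such code; not MDS).

Singleton bound: d ≤ n − k + 1.
Here n = 16, k = 14, so n − k + 1 = 3.
Given d = 6, check d ≤ 3: NO.
Slack = (n − k + 1) − d = -3.
The slack is negative: d = 6 exceeds n − k + 1 = 3 by 3, so the Singleton bound is violated and no linear [16, 14, 6]_11 code can exist. In particular it is not MDS (MDS requires d = n − k + 1 exactly).
Description: the claimed parameters are [16, 14, 6]_11; such a code would be impossible (violates the Singleton bound).


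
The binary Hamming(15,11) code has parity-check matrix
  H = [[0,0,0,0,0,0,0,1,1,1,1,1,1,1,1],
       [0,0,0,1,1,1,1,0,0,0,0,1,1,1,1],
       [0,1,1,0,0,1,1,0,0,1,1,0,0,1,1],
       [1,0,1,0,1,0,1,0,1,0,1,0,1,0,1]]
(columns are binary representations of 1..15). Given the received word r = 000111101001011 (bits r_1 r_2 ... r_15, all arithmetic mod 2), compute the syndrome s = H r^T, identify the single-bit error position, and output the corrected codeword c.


s = (0, 1, 0, 0)^T, error position = 4, corrected codeword c = 000011101001011

Compute s = H r^T mod 2 one row at a time:
  s_1 = 0 + 1 + 0 + 0 + 1 + 0 + 1 + 1 = 4 ≡ 0 (mod 2).
  s_2 = 1 + 1 + 1 + 1 + 1 + 0 + 1 + 1 = 7 ≡ 1 (mod 2).
  s_3 = 0 + 0 + 1 + 1 + 0 + 0 + 1 + 1 = 4 ≡ 0 (mod 2).
  s_4 = 0 + 0 + 1 + 1 + 1 + 0 + 0 + 1 = 4 ≡ 0 (mod 2).
s = (0, 1, 0, 0)^T — this equals column 4 of H (binary 0100), so error is at position 4.
Correct: flip bit 4 of r = 000111101001011 to get c = 000011101001011.


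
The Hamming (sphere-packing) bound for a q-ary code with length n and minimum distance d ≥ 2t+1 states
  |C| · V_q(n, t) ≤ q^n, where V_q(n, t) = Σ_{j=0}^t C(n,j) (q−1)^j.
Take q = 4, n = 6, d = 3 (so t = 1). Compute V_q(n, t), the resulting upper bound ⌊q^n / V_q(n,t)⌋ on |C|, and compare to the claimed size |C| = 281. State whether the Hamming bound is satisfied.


V_q(n, t) = 19, q^n = 4096, Hamming bound = 215, |C| = 281 > bound (violated).

Step 1: Compute V_q(n, t) = Σ_{j=0}^1 C(n, j) (q−1)^j.
  j = 0: C(6,0)·(3)^0 = 1·1 = 1.
  j = 1: C(6,1)·(3)^1 = 6·3 = 18.
  V_q(n, t) = 1 + 18 = 19.
Step 2: q^n = 4^6 = 4096.
Step 3: Hamming bound ⌊q^n / V_q(n,t)⌋ = ⌊4096/19⌋ = 215.
Step 4: Compare |C| = 281 to 215: violated.
The claimed |C| lies above the Hamming bound, so no 4-ary code of length 6 with d ≥ 3 can have 281 codewords.


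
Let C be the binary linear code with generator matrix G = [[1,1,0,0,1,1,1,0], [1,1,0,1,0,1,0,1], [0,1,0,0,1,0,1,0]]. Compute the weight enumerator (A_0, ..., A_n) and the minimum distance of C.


Weight distribution: A_0 = 1, A_2 = 1, A_3 = 2, A_4 = 1, A_5 = 2, A_6 = 1. Minimum distance d = 2.

Enumerate all 2^3 = 8 messages m ∈ F_2^3.
For each, compute codeword c = mG in F_2^8, then tally its weight.
  m = 000 → c = 00000000, weight = 0.
  m = 100 → c = 11001110, weight = 5.
  m = 010 → c = 11010101, weight = 5.
  m = 110 → c = 00011011, weight = 4.
  m = 001 → c = 01001010, weight = 3.
  m = 101 → c = 10000100, weight = 2.
  m = 011 → c = 10011111, weight = 6.
  m = 111 → c = 01010001, weight = 3.
Tally weights:
  weight 0: 1 codewords.
  weight 2: 1 codewords.
  weight 3: 2 codewords.
  weight 4: 1 codewords.
  weight 5: 2 codewords.
  weight 6: 1 codewords.
Minimum distance d = smallest w > 0 with A_w > 0 = 2.
Sanity: Σ A_w = 8 = 2^3 = 8 ✓.


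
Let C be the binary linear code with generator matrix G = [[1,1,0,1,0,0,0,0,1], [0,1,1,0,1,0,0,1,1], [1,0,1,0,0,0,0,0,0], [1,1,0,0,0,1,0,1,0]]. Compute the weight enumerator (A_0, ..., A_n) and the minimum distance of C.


Weight distribution: A_0 = 1, A_2 = 1, A_3 = 2, A_4 = 5, A_5 = 6, A_6 = 1. Minimum distance d = 2.

Enumerate all 2^4 = 16 messages m ∈ F_2^4.
For each, compute codeword c = mG in F_2^9, then tally its weight.
  m = 0000 → c = 000000000, weight = 0.
  m = 1000 → c = 110100001, weight = 4.
  m = 0100 → c = 011010011, weight = 5.
  m = 1100 → c = 101110010, weight = 5.
  m = 0010 → c = 101000000, weight = 2.
  m = 1010 → c = 011100001, weight = 4.
  m = 0110 → c = 110010011, weight = 5.
  m = 1110 → c = 000110010, weight = 3.
  m = 0001 → c = 110001010, weight = 4.
  m = 1001 → c = 000101011, weight = 4.
  m = 0101 → c = 101011001, weight = 5.
  m = 1101 → c = 011111000, weight = 5.
  m = 0011 → c = 011001010, weight = 4.
  m = 1011 → c = 101101011, weight = 6.
  m = 0111 → c = 000011001, weight = 3.
  m = 1111 → c = 110111000, weight = 5.
Tally weights:
  weight 0: 1 codewords.
  weight 2: 1 codewords.
  weight 3: 2 codewords.
  weight 4: 5 codewords.
  weight 5: 6 codewords.
  weight 6: 1 codewords.
Minimum distance d = smallest w > 0 with A_w > 0 = 2.
Sanity: Σ A_w = 16 = 2^4 = 16 ✓.


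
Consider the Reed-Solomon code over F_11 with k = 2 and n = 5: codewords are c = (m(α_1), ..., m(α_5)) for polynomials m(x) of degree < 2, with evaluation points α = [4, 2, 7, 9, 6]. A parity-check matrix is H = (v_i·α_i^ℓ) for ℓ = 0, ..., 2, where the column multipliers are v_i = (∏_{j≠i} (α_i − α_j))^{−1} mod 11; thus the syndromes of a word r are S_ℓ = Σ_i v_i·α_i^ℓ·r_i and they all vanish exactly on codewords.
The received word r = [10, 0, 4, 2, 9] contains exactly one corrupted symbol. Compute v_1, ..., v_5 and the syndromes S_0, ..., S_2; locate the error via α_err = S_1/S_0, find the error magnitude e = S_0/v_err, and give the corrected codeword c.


S = (4, 6, 9), error at position 3, error magnitude e = 1, c = [10, 0, 3, 2, 9].

Step 1: column multipliers v_i = (∏_{j≠i}(α_i − α_j))^{−1} mod 11.
  i = 1 (α = 4): (4−2)(4−7)(4−9)(4−6) = 2·(−3)·(−5)·(−2) = −60 ≡ 6, so v_1 = 6^{−1} = 2 (mod 11).
  i = 2 (α = 2): (2−4)(2−7)(2−9)(2−6) = (−2)·(−5)·(−7)·(−4) = 280 ≡ 5, so v_2 = 5^{−1} = 9 (mod 11).
  i = 3 (α = 7): (7−4)(7−2)(7−9)(7−6) = 3·5·(−2)·1 = −30 ≡ 3, so v_3 = 3^{−1} = 4 (mod 11).
  i = 4 (α = 9): (9−4)(9−2)(9−7)(9−6) = 5·7·2·3 = 210 ≡ 1, so v_4 = 1^{−1} = 1 (mod 11).
  i = 5 (α = 6): (6−4)(6−2)(6−7)(6−9) = 2·4·(−1)·(−3) = 24 ≡ 2, so v_5 = 2^{−1} = 6 (mod 11).
  v = [2, 9, 4, 1, 6].
Step 2: syndromes of r = [10, 0, 4, 2, 9] (all sums mod 11).
  S_0 = Σ v_i r_i = 2·10 + 9·0 + 4·4 + 1·2 + 6·9 = 92 ≡ 4.
  S_1 = Σ v_i α_i r_i = 2·4·10 + 9·2·0 + 4·7·4 + 1·9·2 + 6·6·9 = 534 ≡ 6.
  α_i^2 mod 11 = [5, 4, 5, 4, 3].
  S_2 = Σ v_i α_i^2 r_i = 2·5·10 + 9·4·0 + 4·5·4 + 1·4·2 + 6·3·9 = 350 ≡ 9.
  S = (4, 6, 9) ≠ 0, so r is not a codeword (an error is present).
Step 3: locate the error. For a single error e at position i, S_ℓ = v_i·e·α_i^ℓ, so α_err = S_1/S_0.
  S_0^{−1} = 4^{−1} = 3 (mod 11), so α_err = 6·3 = 18 ≡ 7 = α_3. Error position i = 3.
  Consistency check: S_2/S_1 = 9·2 = 18 ≡ 7 = α_err ✓ (single-error assumption holds).
Step 4: error magnitude e = S_0/v_3 = S_0·∏_{j≠3}(α_3 − α_j) = 4·3 = 12 ≡ 1 (mod 11).
Step 5: correct position 3: c_3 = r_3 − e = 4 − 1 ≡ 3 (mod 11). Hence c = [10, 0, 3, 2, 9].
  Check: interpolating c through the α_i gives m(x) = 1 + 5·x (degree < 2) with m(α_i) = c_i for every i, so c is indeed a codeword.


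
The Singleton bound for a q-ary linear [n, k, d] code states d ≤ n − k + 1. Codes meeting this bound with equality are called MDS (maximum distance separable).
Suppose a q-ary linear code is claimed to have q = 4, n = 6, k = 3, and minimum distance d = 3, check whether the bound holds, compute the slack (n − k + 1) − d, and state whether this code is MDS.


Singleton RHS = n − k + 1 = 4, slack = 1, bound satisfied, not MDS.

Singleton bound: d ≤ n − k + 1.
Here n = 6, k = 3, so n − k + 1 = 4.
Given d = 3, check d ≤ 4: YES.
Slack = (n − k + 1) − d = 1.
The code is NOT MDS (slack = 1 > 0).
Description: the claimed parameters are [6, 3, 3]_4; such a code would be non-MDS.


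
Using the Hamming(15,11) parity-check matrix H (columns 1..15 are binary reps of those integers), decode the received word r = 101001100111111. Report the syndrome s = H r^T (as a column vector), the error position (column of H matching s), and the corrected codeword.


s = (0, 0, 1, 0)^T, error position = 2, corrected codeword c = 111001100111111

Compute s = H r^T mod 2 one row at a time:
  s_1 = 0 + 0 + 1 + 1 + 1 + 1 + 1 + 1 = 6 ≡ 0 (mod 2).
  s_2 = 0 + 0 + 1 + 1 + 1 + 1 + 1 + 1 = 6 ≡ 0 (mod 2).
  s_3 = 0 + 1 + 1 + 1 + 1 + 1 + 1 + 1 = 7 ≡ 1 (mod 2).
  s_4 = 1 + 1 + 0 + 1 + 0 + 1 + 1 + 1 = 6 ≡ 0 (mod 2).
s = (0, 0, 1, 0)^T — this equals column 2 of H (binary 0010), so error is at position 2.
Correct: flip bit 2 of r = 101001100111111 to get c = 111001100111111.


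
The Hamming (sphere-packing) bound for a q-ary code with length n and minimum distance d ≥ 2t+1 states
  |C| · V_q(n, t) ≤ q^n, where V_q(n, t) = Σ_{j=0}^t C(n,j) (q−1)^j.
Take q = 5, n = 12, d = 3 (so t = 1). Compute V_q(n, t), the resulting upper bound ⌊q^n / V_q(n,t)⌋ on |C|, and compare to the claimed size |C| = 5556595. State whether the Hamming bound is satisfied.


V_q(n, t) = 49, q^n = 244140625, Hamming bound = 4982461, |C| = 5556595 > bound (violated).

Step 1: Compute V_q(n, t) = Σ_{j=0}^1 C(n, j) (q−1)^j.
  j = 0: C(12,0)·(4)^0 = 1·1 = 1.
  j = 1: C(12,1)·(4)^1 = 12·4 = 48.
  V_q(n, t) = 1 + 48 = 49.
Step 2: q^n = 5^12 = 244140625.
Step 3: Hamming bound ⌊q^n / V_q(n,t)⌋ = ⌊244140625/49⌋ = 4982461.
Step 4: Compare |C| = 5556595 to 4982461: violated.
The claimed |C| lies above the Hamming bound, so no 5-ary code of length 12 with d ≥ 3 can have 5556595 codewords.


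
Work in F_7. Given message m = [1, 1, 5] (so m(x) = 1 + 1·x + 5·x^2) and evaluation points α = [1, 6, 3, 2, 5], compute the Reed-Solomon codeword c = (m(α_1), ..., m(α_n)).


c = [0, 5, 0, 2, 5]

Message polynomial: m(x) = 1 + 1·x + 5·x^2 (mod 7).
For each evaluation point α_i, compute m(α_i) mod 7:
  α_1 = 1: Horner steps 5 → 6 → 0, so m(1) = 0.
  α_2 = 6: Horner steps 5 → 3 → 5, so m(6) = 5.
  α_3 = 3: Horner steps 5 → 2 → 0, so m(3) = 0.
  α_4 = 2: Horner steps 5 → 4 → 2, so m(2) = 2.
  α_5 = 5: Horner steps 5 → 5 → 5, so m(5) = 5.
Codeword c = [0, 5, 0, 2, 5] ∈ F_7^5.


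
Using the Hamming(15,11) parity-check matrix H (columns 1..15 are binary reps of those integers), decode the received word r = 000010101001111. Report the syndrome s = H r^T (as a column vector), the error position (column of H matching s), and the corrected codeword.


s = (1, 0, 1, 1)^T, error position = 11, corrected codeword c = 000010101011111

Compute s = H r^T mod 2 one row at a time:
  s_1 = 0 + 1 + 0 + 0 + 1 + 1 + 1 + 1 = 5 ≡ 1 (mod 2).
  s_2 = 0 + 1 + 0 + 1 + 1 + 1 + 1 + 1 = 6 ≡ 0 (mod 2).
  s_3 = 0 + 0 + 0 + 1 + 0 + 0 + 1 + 1 = 3 ≡ 1 (mod 2).
  s_4 = 0 + 0 + 1 + 1 + 1 + 0 + 1 + 1 = 5 ≡ 1 (mod 2).
s = (1, 0, 1, 1)^T — this equals column 11 of H (binary 1011), so error is at position 11.
Correct: flip bit 11 of r = 000010101001111 to get c = 000010101011111.


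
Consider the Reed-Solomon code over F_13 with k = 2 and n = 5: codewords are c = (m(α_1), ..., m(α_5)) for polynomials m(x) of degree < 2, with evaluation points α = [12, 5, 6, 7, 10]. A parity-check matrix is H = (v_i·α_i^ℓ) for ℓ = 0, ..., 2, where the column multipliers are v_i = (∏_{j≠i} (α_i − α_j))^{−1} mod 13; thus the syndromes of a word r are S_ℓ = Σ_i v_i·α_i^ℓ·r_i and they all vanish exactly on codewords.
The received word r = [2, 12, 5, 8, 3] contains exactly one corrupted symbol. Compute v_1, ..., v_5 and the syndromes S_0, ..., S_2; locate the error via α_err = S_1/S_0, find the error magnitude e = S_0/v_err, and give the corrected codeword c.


S = (9, 11, 12), error at position 4, error magnitude e = 10, c = [2, 12, 5, 11, 3].

Step 1: column multipliers v_i = (∏_{j≠i}(α_i − α_j))^{−1} mod 13.
  i = 1 (α = 12): (12−5)(12−6)(12−7)(12−10) = 7·6·5·2 = 420 ≡ 4, so v_1 = 4^{−1} = 10 (mod 13).
  i = 2 (α = 5): (5−12)(5−6)(5−7)(5−10) = (−7)·(−1)·(−2)·(−5) = 70 ≡ 5, so v_2 = 5^{−1} = 8 (mod 13).
  i = 3 (α = 6): (6−12)(6−5)(6−7)(6−10) = (−6)·1·(−1)·(−4) = −24 ≡ 2, so v_3 = 2^{−1} = 7 (mod 13).
  i = 4 (α = 7): (7−12)(7−5)(7−6)(7−10) = (−5)·2·1·(−3) = 30 ≡ 4, so v_4 = 4^{−1} = 10 (mod 13).
  i = 5 (α = 10): (10−12)(10−5)(10−6)(10−7) = (−2)·5·4·3 = −120 ≡ 10, so v_5 = 10^{−1} = 4 (mod 13).
  v = [10, 8, 7, 10, 4].
Step 2: syndromes of r = [2, 12, 5, 8, 3] (all sums mod 13).
  S_0 = Σ v_i r_i = 10·2 + 8·12 + 7·5 + 10·8 + 4·3 = 243 ≡ 9.
  S_1 = Σ v_i α_i r_i = 10·12·2 + 8·5·12 + 7·6·5 + 10·7·8 + 4·10·3 = 1610 ≡ 11.
  α_i^2 mod 13 = [1, 12, 10, 10, 9].
  S_2 = Σ v_i α_i^2 r_i = 10·1·2 + 8·12·12 + 7·10·5 + 10·10·8 + 4·9·3 = 2430 ≡ 12.
  S = (9, 11, 12) ≠ 0, so r is not a codeword (an error is present).
Step 3: locate the error. For a single error e at position i, S_ℓ = v_i·e·α_i^ℓ, so α_err = S_1/S_0.
  S_0^{−1} = 9^{−1} = 3 (mod 13), so α_err = 11·3 = 33 ≡ 7 = α_4. Error position i = 4.
  Consistency check: S_2/S_1 = 12·6 = 72 ≡ 7 = α_err ✓ (single-error assumption holds).
Step 4: error magnitude e = S_0/v_4 = S_0·∏_{j≠4}(α_4 − α_j) = 9·4 = 36 ≡ 10 (mod 13).
Step 5: correct position 4: c_4 = r_4 − e = 8 − 10 ≡ 11 (mod 13). Hence c = [2, 12, 5, 11, 3].
  Check: interpolating c through the α_i gives m(x) = 8 + 6·x (degree < 2) with m(α_i) = c_i for every i, so c is indeed a codeword.


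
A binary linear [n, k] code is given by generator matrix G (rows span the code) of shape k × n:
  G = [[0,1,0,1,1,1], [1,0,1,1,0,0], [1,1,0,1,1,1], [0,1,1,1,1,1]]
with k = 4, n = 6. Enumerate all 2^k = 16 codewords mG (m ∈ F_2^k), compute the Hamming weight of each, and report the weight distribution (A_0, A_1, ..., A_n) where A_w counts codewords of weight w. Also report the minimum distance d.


Weight distribution: A_0 = 1, A_1 = 3, A_2 = 3, A_3 = 2, A_4 = 3, A_5 = 3, A_6 = 1. Minimum distance d = 1.

Enumerate all 2^4 = 16 messages m ∈ F_2^4.
For each, compute codeword c = mG in F_2^6, then tally its weight.
  m = 0000 → c = 000000, weight = 0.
  m = 1000 → c = 010111, weight = 4.
  m = 0100 → c = 101100, weight = 3.
  m = 1100 → c = 111011, weight = 5.
  m = 0010 → c = 110111, weight = 5.
  m = 1010 → c = 100000, weight = 1.
  m = 0110 → c = 011011, weight = 4.
  m = 1110 → c = 001100, weight = 2.
  m = 0001 → c = 011111, weight = 5.
  m = 1001 → c = 001000, weight = 1.
  m = 0101 → c = 110011, weight = 4.
  m = 1101 → c = 100100, weight = 2.
  m = 0011 → c = 101000, weight = 2.
  m = 1011 → c = 111111, weight = 6.
  m = 0111 → c = 000100, weight = 1.
  m = 1111 → c = 010011, weight = 3.
Tally weights:
  weight 0: 1 codewords.
  weight 1: 3 codewords.
  weight 2: 3 codewords.
  weight 3: 2 codewords.
  weight 4: 3 codewords.
  weight 5: 3 codewords.
  weight 6: 1 codewords.
Minimum distance d = smallest w > 0 with A_w > 0 = 1.
Sanity: Σ A_w = 16 = 2^4 = 16 ✓.


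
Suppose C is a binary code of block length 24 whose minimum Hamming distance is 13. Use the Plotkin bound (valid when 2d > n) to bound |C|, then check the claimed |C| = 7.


Plotkin bound M ≤ 12; given |C| = 7 ≤ bound (satisfied).

Check applicability: 2d = 26, n = 24.
2d − n = 2 > 0, so Plotkin applies.
Compute d/(2d−n) = 13/2 ≈ 6.5000.
⌊d/(2d−n)⌋ = 6.
Plotkin bound: M ≤ 2·6 = 12.
Given |C| = 7, check: satisfied.
This |C| is below the Plotkin bound.


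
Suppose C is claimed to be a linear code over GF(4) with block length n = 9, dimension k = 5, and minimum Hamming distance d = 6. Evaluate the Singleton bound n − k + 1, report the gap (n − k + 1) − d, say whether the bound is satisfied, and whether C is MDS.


Singleton RHS = n − k + 1 = 5, slack = -1, bound violated (no such code; not MDS).

Singleton bound: d ≤ n − k + 1.
Here n = 9, k = 5, so n − k + 1 = 5.
Given d = 6, check d ≤ 5: NO.
Slack = (n − k + 1) − d = -1.
The slack is negative: d = 6 exceeds n − k + 1 = 5 by 1, so the Singleton bound is violated and no linear [9, 5, 6]_4 code can exist. In particular it is not MDS (MDS requires d = n − k + 1 exactly).
Description: the claimed parameters are [9, 5, 6]_4; such a code would be impossible (violates the Singleton bound).


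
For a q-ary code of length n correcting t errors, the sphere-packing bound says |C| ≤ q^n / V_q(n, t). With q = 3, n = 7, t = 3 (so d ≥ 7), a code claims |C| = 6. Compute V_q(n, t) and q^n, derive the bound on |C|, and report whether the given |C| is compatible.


V_q(n, t) = 379, q^n = 2187, Hamming bound = 5, |C| = 6 > bound (violated).

Step 1: Compute V_q(n, t) = Σ_{j=0}^3 C(n, j) (q−1)^j.
  j = 0: C(7,0)·(2)^0 = 1·1 = 1.
  j = 1: C(7,1)·(2)^1 = 7·2 = 14.
  j = 2: C(7,2)·(2)^2 = 21·4 = 84.
  j = 3: C(7,3)·(2)^3 = 35·8 = 280.
  V_q(n, t) = 1 + 14 + 84 + 280 = 379.
Step 2: q^n = 3^7 = 2187.
Step 3: Hamming bound ⌊q^n / V_q(n,t)⌋ = ⌊2187/379⌋ = 5.
Step 4: Compare |C| = 6 to 5: violated.
The claimed |C| lies above the Hamming bound, so no 3-ary code of length 7 with d ≥ 7 can have 6 codewords.


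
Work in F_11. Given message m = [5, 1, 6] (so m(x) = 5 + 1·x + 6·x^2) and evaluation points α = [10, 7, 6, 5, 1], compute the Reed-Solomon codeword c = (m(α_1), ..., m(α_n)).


c = [10, 9, 7, 6, 1]

Message polynomial: m(x) = 5 + 1·x + 6·x^2 (mod 11).
For each evaluation point α_i, compute m(α_i) mod 11:
  α_1 = 10: Horner steps 6 → 6 → 10, so m(10) = 10.
  α_2 = 7: Horner steps 6 → 10 → 9, so m(7) = 9.
  α_3 = 6: Horner steps 6 → 4 → 7, so m(6) = 7.
  α_4 = 5: Horner steps 6 → 9 → 6, so m(5) = 6.
  α_5 = 1: Horner steps 6 → 7 → 1, so m(1) = 1.
Codeword c = [10, 9, 7, 6, 1] ∈ F_11^5.


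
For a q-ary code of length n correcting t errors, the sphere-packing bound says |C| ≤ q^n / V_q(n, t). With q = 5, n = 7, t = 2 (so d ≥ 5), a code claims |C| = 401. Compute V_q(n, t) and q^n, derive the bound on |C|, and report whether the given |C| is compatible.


V_q(n, t) = 365, q^n = 78125, Hamming bound = 214, |C| = 401 > bound (violated).

Step 1: Compute V_q(n, t) = Σ_{j=0}^2 C(n, j) (q−1)^j.
  j = 0: C(7,0)·(4)^0 = 1·1 = 1.
  j = 1: C(7,1)·(4)^1 = 7·4 = 28.
  j = 2: C(7,2)·(4)^2 = 21·16 = 336.
  V_q(n, t) = 1 + 28 + 336 = 365.
Step 2: q^n = 5^7 = 78125.
Step 3: Hamming bound ⌊q^n / V_q(n,t)⌋ = ⌊78125/365⌋ = 214.
Step 4: Compare |C| = 401 to 214: violated.
The claimed |C| lies above the Hamming bound, so no 5-ary code of length 7 with d ≥ 5 can have 401 codewords.


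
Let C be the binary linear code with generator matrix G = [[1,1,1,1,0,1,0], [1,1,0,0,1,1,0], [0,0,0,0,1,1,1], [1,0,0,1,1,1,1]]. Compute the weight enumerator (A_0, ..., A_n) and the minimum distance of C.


Weight distribution: A_0 = 1, A_2 = 1, A_3 = 6, A_4 = 5, A_5 = 2, A_6 = 1. Minimum distance d = 2.

Enumerate all 2^4 = 16 messages m ∈ F_2^4.
For each, compute codeword c = mG in F_2^7, then tally its weight.
  m = 0000 → c = 0000000, weight = 0.
  m = 1000 → c = 1111010, weight = 5.
  m = 0100 → c = 1100110, weight = 4.
  m = 1100 → c = 0011100, weight = 3.
  m = 0010 → c = 0000111, weight = 3.
  m = 1010 → c = 1111101, weight = 6.
  m = 0110 → c = 1100001, weight = 3.
  m = 1110 → c = 0011011, weight = 4.
  m = 0001 → c = 1001111, weight = 5.
  m = 1001 → c = 0110101, weight = 4.
  m = 0101 → c = 0101001, weight = 3.
  m = 1101 → c = 1010011, weight = 4.
  m = 0011 → c = 1001000, weight = 2.
  m = 1011 → c = 0110010, weight = 3.
  m = 0111 → c = 0101110, weight = 4.
  m = 1111 → c = 1010100, weight = 3.
Tally weights:
  weight 0: 1 codewords.
  weight 2: 1 codewords.
  weight 3: 6 codewords.
  weight 4: 5 codewords.
  weight 5: 2 codewords.
  weight 6: 1 codewords.
Minimum distance d = smallest w > 0 with A_w > 0 = 2.
Sanity: Σ A_w = 16 = 2^4 = 16 ✓.


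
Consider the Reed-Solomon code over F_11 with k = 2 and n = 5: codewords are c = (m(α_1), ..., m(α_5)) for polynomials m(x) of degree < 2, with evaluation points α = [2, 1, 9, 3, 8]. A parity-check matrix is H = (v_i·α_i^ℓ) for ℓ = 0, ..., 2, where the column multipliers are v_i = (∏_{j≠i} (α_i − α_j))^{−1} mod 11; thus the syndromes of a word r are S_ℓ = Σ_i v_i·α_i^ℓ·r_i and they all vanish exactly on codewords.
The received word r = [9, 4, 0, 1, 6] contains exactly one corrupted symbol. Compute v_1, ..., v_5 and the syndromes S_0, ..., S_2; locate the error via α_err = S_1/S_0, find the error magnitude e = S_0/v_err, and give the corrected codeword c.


S = (4, 1, 3), error at position 4, error magnitude e = 9, c = [9, 4, 0, 3, 6].

Step 1: column multipliers v_i = (∏_{j≠i}(α_i − α_j))^{−1} mod 11.
  i = 1 (α = 2): (2−1)(2−9)(2−3)(2−8) = 1·(−7)·(−1)·(−6) = −42 ≡ 2, so v_1 = 2^{−1} = 6 (mod 11).
  i = 2 (α = 1): (1−2)(1−9)(1−3)(1−8) = (−1)·(−8)·(−2)·(−7) = 112 ≡ 2, so v_2 = 2^{−1} = 6 (mod 11).
  i = 3 (α = 9): (9−2)(9−1)(9−3)(9−8) = 7·8·6·1 = 336 ≡ 6, so v_3 = 6^{−1} = 2 (mod 11).
  i = 4 (α = 3): (3−2)(3−1)(3−9)(3−8) = 1·2·(−6)·(−5) = 60 ≡ 5, so v_4 = 5^{−1} = 9 (mod 11).
  i = 5 (α = 8): (8−2)(8−1)(8−9)(8−3) = 6·7·(−1)·5 = −210 ≡ 10, so v_5 = 10^{−1} = 10 (mod 11).
  v = [6, 6, 2, 9, 10].
Step 2: syndromes of r = [9, 4, 0, 1, 6] (all sums mod 11).
  S_0 = Σ v_i r_i = 6·9 + 6·4 + 2·0 + 9·1 + 10·6 = 147 ≡ 4.
  S_1 = Σ v_i α_i r_i = 6·2·9 + 6·1·4 + 2·9·0 + 9·3·1 + 10·8·6 = 639 ≡ 1.
  α_i^2 mod 11 = [4, 1, 4, 9, 9].
  S_2 = Σ v_i α_i^2 r_i = 6·4·9 + 6·1·4 + 2·4·0 + 9·9·1 + 10·9·6 = 861 ≡ 3.
  S = (4, 1, 3) ≠ 0, so r is not a codeword (an error is present).
Step 3: locate the error. For a single error e at position i, S_ℓ = v_i·e·α_i^ℓ, so α_err = S_1/S_0.
  S_0^{−1} = 4^{−1} = 3 (mod 11), so α_err = 1·3 = 3 ≡ 3 = α_4. Error position i = 4.
  Consistency check: S_2/S_1 = 3·1 = 3 ≡ 3 = α_err ✓ (single-error assumption holds).
Step 4: error magnitude e = S_0/v_4 = S_0·∏_{j≠4}(α_4 − α_j) = 4·5 = 20 ≡ 9 (mod 11).
Step 5: correct position 4: c_4 = r_4 − e = 1 − 9 ≡ 3 (mod 11). Hence c = [9, 4, 0, 3, 6].
  Check: interpolating c through the α_i gives m(x) = 10 + 5·x (degree < 2) with m(α_i) = c_i for every i, so c is indeed a codeword.
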